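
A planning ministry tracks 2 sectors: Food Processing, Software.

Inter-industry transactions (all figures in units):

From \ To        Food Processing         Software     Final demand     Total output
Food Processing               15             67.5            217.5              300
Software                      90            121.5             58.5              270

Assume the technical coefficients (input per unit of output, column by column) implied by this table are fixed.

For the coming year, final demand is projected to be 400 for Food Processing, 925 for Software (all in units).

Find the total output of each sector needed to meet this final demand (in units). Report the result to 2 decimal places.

x_1 = 1008.38, x_2 = 2231.84

Technical coefficients a_ij = z_ij / X_j:
  a_11 = 15/300 = 0.05, a_21 = 90/300 = 0.30
  a_12 = 67.5/270 = 0.25, a_22 = 121.5/270 = 0.45
I − A =
  [   0.95    -0.25]
  [  -0.30     0.55]
det(I−A) = (0.95)(0.55) − (-0.25)(-0.30) = 0.4475
adj(I−A) = [[0.55, 0.25], [0.30, 0.95]]
(I − A)⁻¹ = adj(I−A) / det(I−A) ≈
  [   1.2291     0.5587]
  [   0.6704     2.1229]
x = (I − A)⁻¹ d = adj(I−A)·d / det(I−A), with det(I−A) = 0.4475:
  x_1 = (0.55·400 + 0.25·925) / 0.4475 = 451.25 / 0.4475 ≈ 1008.38
  x_2 = (0.30·400 + 0.95·925) / 0.4475 = 998.75 / 0.4475 ≈ 2231.84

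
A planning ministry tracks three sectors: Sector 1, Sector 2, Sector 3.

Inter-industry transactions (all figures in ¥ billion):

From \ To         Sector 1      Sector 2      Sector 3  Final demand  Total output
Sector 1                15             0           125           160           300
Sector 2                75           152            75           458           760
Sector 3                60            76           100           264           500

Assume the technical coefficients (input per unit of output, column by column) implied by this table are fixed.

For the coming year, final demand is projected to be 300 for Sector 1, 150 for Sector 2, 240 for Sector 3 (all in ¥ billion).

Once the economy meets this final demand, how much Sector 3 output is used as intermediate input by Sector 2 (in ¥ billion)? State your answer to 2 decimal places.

z_32 = 41.04

Technical coefficients a_ij = z_ij / X_j:
  a_11 = 15/300 = 0.05, a_21 = 75/300 = 0.25, a_31 = 60/300 = 0.20
  a_12 = 0/760 = 0.00, a_22 = 152/760 = 0.20, a_32 = 76/760 = 0.10
  a_13 = 125/500 = 0.25, a_23 = 75/500 = 0.15, a_33 = 100/500 = 0.20
I − A =
  [   0.95     0.00    -0.25]
  [  -0.25     0.80    -0.15]
  [  -0.20    -0.10     0.80]
Cofactors of I−A, C_ij = (−1)^(i+j)·(minor ij) (rows/columns in the sector order above):
  C_11 = (0.80)(0.80) − (-0.15)(-0.10) = 0.6250
  C_12 = −[(-0.25)(0.80) − (-0.15)(-0.20)] = 0.2300
  C_13 = (-0.25)(-0.10) − (0.80)(-0.20) = 0.1850
  C_21 = −[(0.00)(0.80) − (-0.25)(-0.10)] = 0.0250
  C_22 = (0.95)(0.80) − (-0.25)(-0.20) = 0.7100
  C_23 = −[(0.95)(-0.10) − (0.00)(-0.20)] = 0.0950
  C_31 = (0.00)(-0.15) − (-0.25)(0.80) = 0.2000
  C_32 = −[(0.95)(-0.15) − (-0.25)(-0.25)] = 0.2050
  C_33 = (0.95)(0.80) − (0.00)(-0.25) = 0.7600
det(I−A) = Σ_j (I−A)_1j·C_1j = (0.95)(0.6250) + (0.00)(0.2300) + (-0.25)(0.1850) = 0.5475
adj(I−A) = Cᵀ =
  [ 0.6250   0.0250   0.2000]
  [ 0.2300   0.7100   0.2050]
  [ 0.1850   0.0950   0.7600]
(I − A)⁻¹ = adj(I−A) / det(I−A) ≈
  [   1.1416     0.0457     0.3653]
  [   0.4201     1.2968     0.3744]
  [   0.3379     0.1735     1.3881]
First solve x = (I − A)⁻¹ d = adj(I−A)·d / det(I−A); in particular x_2 = (0.2300·300 + 0.7100·150 + 0.2050·240) / 0.5475 = 224.70 / 0.5475 ≈ 410.4110.
Intermediate flow from 3 to 2: z_32 = a_32 · x_2 = 0.10 × 224.70 / 0.5475 = 22.47 / 0.5475 ≈ 41.04.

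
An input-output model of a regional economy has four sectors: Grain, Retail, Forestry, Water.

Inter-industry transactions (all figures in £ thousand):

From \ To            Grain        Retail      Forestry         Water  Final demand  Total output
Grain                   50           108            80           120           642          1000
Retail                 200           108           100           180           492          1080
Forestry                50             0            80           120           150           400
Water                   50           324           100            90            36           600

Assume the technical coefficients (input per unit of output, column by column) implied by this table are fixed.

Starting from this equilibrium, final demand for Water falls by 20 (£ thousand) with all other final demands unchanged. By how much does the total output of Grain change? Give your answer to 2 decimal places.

Δx_G = -10.20

Technical coefficients a_ij = z_ij / X_j:
  a_GG = 50/1000 = 0.05, a_RG = 200/1000 = 0.20, a_FG = 50/1000 = 0.05, a_WG = 50/1000 = 0.05
  a_GR = 108/1080 = 0.10, a_RR = 108/1080 = 0.10, a_FR = 0/1080 = 0.00, a_WR = 324/1080 = 0.30
  a_GF = 80/400 = 0.20, a_RF = 100/400 = 0.25, a_FF = 80/400 = 0.20, a_WF = 100/400 = 0.25
  a_GW = 120/600 = 0.20, a_RW = 180/600 = 0.30, a_FW = 120/600 = 0.20, a_WW = 90/600 = 0.15
I − A =
  [   0.95    -0.10    -0.20    -0.20]
  [  -0.20     0.90    -0.25    -0.30]
  [  -0.05     0.00     0.80    -0.20]
  [  -0.05    -0.30    -0.25     0.85]
Compute the cofactors C_ij = (−1)^(i+j)·(3×3 minor ij) of I−A; the adjugate is their transpose:
adj(I−A) = Cᵀ =
  [ 0.480000   0.123000   0.223750   0.209000]
  [ 0.154875   0.577500   0.317625   0.315000]
  [ 0.054750   0.065250   0.601750   0.177500]
  [ 0.099000   0.230250   0.302250   0.657750]
det(I−A) = Σ_j (I−A)_1j·C_1j = (0.95)(0.480000) + (-0.10)(0.154875) + (-0.20)(0.054750) + (-0.20)(0.099000) = 0.4097625
(I − A)⁻¹ = adj(I−A) / det(I−A) ≈
  [   1.1714     0.3002     0.5460     0.5101]
  [   0.3780     1.4094     0.7751     0.7687]
  [   0.1336     0.1592     1.4685     0.4332]
  [   0.2416     0.5619     0.7376     1.6052]
Δx = (I − A)⁻¹ Δd with Δd having -20 in the Water component and 0 elsewhere.
So Δx_G = L_GW · (-20), where L_GW = adj(I−A)_GW / det(I−A) = 0.209000 / 0.4097625.
Δx_G = 0.209000 × (-20) / 0.4097625 = -4.18 / 0.4097625 ≈ -10.20.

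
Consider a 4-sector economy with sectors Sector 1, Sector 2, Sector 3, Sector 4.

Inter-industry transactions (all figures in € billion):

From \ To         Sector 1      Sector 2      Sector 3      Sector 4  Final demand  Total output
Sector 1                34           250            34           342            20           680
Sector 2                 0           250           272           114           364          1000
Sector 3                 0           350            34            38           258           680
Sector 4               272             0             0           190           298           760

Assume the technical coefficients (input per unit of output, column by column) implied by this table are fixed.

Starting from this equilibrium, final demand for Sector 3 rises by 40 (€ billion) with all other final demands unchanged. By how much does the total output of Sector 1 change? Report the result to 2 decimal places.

Technical coefficients a_ij = z_ij / X_j:
  a_11 = 34/680 = 0.05, a_21 = 0/680 = 0.00, a_31 = 0/680 = 0.00, a_41 = 272/680 = 0.40
  a_12 = 250/1000 = 0.25, a_22 = 250/1000 = 0.25, a_32 = 350/1000 = 0.35, a_42 = 0/1000 = 0.00
  a_13 = 34/680 = 0.05, a_23 = 272/680 = 0.40, a_33 = 34/680 = 0.05, a_43 = 0/680 = 0.00
  a_14 = 342/760 = 0.45, a_24 = 114/760 = 0.15, a_34 = 38/760 = 0.05, a_44 = 190/760 = 0.25
I − A =
  [   0.95    -0.25    -0.05    -0.45]
  [   0.00     0.75    -0.40    -0.15]
  [   0.00    -0.35     0.95    -0.05]
  [  -0.40     0.00     0.00     0.75]
Compute the cofactors C_ij = (−1)^(i+j)·(3×3 minor ij) of I−A; the adjugate is their transpose:
adj(I−A) = Cᵀ =
  [ 0.429375   0.191250   0.103125   0.302750]
  [ 0.065000   0.504875   0.216000   0.154375]
  [ 0.036000   0.191375   0.384375   0.085500]
  [ 0.229000   0.102000   0.055000   0.543875]
det(I−A) = Σ_j (I−A)_1j·C_1j = (0.95)(0.429375) + (-0.25)(0.065000) + (-0.05)(0.036000) + (-0.45)(0.229000) = 0.28680625
(I − A)⁻¹ = adj(I−A) / det(I−A) ≈
  [   1.4971     0.6668     0.3596     1.0556]
  [   0.2266     1.7603     0.7531     0.5383]
  [   0.1255     0.6673     1.3402     0.2981]
  [   0.7984     0.3556     0.1918     1.8963]
Δx = (I − A)⁻¹ Δd with Δd having +40 in the Sector 3 component and 0 elsewhere.
So Δx_1 = L_13 · (+40), where L_13 = adj(I−A)_13 / det(I−A) = 0.103125 / 0.28680625.
Δx_1 = 0.103125 × (+40) / 0.28680625 = 4.125 / 0.28680625 ≈ 14.38.

Δx_1 = 14.38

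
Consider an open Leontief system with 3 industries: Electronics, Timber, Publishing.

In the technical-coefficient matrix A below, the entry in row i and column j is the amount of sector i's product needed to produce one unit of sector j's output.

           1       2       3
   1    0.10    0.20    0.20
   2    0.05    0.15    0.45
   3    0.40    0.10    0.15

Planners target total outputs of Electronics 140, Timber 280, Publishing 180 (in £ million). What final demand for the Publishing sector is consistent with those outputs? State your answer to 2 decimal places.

d_3 = 69.00

I − A =
  [   0.90    -0.20    -0.20]
  [  -0.05     0.85    -0.45]
  [  -0.40    -0.10     0.85]
d = (I − A) x:
  d_1 = (+0.90)·140 + (-0.20)·280 + (-0.20)·180 = 34.00
  d_2 = (-0.05)·140 + (+0.85)·280 + (-0.45)·180 = 150.00
  d_3 = (-0.40)·140 + (-0.10)·280 + (+0.85)·180 = 69.00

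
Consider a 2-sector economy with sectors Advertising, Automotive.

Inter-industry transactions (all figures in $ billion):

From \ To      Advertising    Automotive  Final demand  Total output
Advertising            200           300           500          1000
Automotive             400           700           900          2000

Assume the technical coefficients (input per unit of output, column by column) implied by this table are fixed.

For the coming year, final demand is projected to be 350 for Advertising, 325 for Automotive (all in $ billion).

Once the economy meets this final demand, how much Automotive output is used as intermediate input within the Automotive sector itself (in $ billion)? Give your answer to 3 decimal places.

Technical coefficients a_ij = z_ij / X_j:
  a_11 = 200/1000 = 0.20, a_21 = 400/1000 = 0.40
  a_12 = 300/2000 = 0.15, a_22 = 700/2000 = 0.35
I − A =
  [   0.80    -0.15]
  [  -0.40     0.65]
det(I−A) = (0.80)(0.65) − (-0.15)(-0.40) = 0.4600
adj(I−A) = [[0.65, 0.15], [0.40, 0.80]]
(I − A)⁻¹ = adj(I−A) / det(I−A) ≈
  [   1.4130     0.3261]
  [   0.8696     1.7391]
First solve x = (I − A)⁻¹ d = adj(I−A)·d / det(I−A); in particular x_2 = (0.40·350 + 0.80·325) / 0.4600 = 400.00 / 0.4600 ≈ 869.56522.
Intermediate flow from 2 to 2: z_22 = a_22 · x_2 = 0.35 × 400.00 / 0.4600 = 140.00 / 0.4600 ≈ 304.348.

z_22 = 304.348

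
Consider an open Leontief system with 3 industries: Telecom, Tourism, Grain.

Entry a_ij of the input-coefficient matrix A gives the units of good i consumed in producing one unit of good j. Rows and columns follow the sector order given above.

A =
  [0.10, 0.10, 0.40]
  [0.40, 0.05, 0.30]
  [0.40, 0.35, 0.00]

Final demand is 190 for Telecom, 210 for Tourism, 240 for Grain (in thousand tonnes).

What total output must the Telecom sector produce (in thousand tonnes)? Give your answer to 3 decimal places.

x_1 = 618.082

I − A =
  [   0.90    -0.10    -0.40]
  [  -0.40     0.95    -0.30]
  [  -0.40    -0.35     1.00]
Cofactors of I−A, C_ij = (−1)^(i+j)·(minor ij) (rows/columns in the sector order above):
  C_11 = (0.95)(1.00) − (-0.30)(-0.35) = 0.8450
  C_12 = −[(-0.40)(1.00) − (-0.30)(-0.40)] = 0.5200
  C_13 = (-0.40)(-0.35) − (0.95)(-0.40) = 0.5200
  C_21 = −[(-0.10)(1.00) − (-0.40)(-0.35)] = 0.2400
  C_22 = (0.90)(1.00) − (-0.40)(-0.40) = 0.7400
  C_23 = −[(0.90)(-0.35) − (-0.10)(-0.40)] = 0.3550
  C_31 = (-0.10)(-0.30) − (-0.40)(0.95) = 0.4100
  C_32 = −[(0.90)(-0.30) − (-0.40)(-0.40)] = 0.4300
  C_33 = (0.90)(0.95) − (-0.10)(-0.40) = 0.8150
det(I−A) = Σ_j (I−A)_1j·C_1j = (0.90)(0.8450) + (-0.10)(0.5200) + (-0.40)(0.5200) = 0.5005
adj(I−A) = Cᵀ =
  [ 0.8450   0.2400   0.4100]
  [ 0.5200   0.7400   0.4300]
  [ 0.5200   0.3550   0.8150]
(I − A)⁻¹ = adj(I−A) / det(I−A) ≈
  [   1.6883     0.4795     0.8192]
  [   1.0390     1.4785     0.8591]
  [   1.0390     0.7093     1.6284]
x = (I − A)⁻¹ d = adj(I−A)·d / det(I−A), with det(I−A) = 0.5005:
  x_1 = (0.8450·190 + 0.2400·210 + 0.4100·240) / 0.5005 = 309.35 / 0.5005 ≈ 618.082
  x_2 = (0.5200·190 + 0.7400·210 + 0.4300·240) / 0.5005 = 357.40 / 0.5005 ≈ 714.086
  x_3 = (0.5200·190 + 0.3550·210 + 0.8150·240) / 0.5005 = 368.95 / 0.5005 ≈ 737.163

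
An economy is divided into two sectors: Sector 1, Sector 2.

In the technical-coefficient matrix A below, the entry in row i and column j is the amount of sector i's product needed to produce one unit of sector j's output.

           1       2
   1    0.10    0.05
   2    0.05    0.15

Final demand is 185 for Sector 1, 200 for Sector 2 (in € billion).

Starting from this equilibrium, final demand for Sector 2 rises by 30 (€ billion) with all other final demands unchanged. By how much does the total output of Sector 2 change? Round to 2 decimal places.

I − A =
  [   0.90    -0.05]
  [  -0.05     0.85]
det(I−A) = (0.90)(0.85) − (-0.05)(-0.05) = 0.7625
adj(I−A) = [[0.85, 0.05], [0.05, 0.90]]
(I − A)⁻¹ = adj(I−A) / det(I−A) ≈
  [   1.1148     0.0656]
  [   0.0656     1.1803]
Δx = (I − A)⁻¹ Δd with Δd having +30 in the Sector 2 component and 0 elsewhere.
So Δx_2 = L_22 · (+30), where L_22 = adj(I−A)_22 / det(I−A) = 0.90 / 0.7625.
Δx_2 = 0.90 × (+30) / 0.7625 = 27.00 / 0.7625 ≈ 35.41.

Δx_2 = 35.41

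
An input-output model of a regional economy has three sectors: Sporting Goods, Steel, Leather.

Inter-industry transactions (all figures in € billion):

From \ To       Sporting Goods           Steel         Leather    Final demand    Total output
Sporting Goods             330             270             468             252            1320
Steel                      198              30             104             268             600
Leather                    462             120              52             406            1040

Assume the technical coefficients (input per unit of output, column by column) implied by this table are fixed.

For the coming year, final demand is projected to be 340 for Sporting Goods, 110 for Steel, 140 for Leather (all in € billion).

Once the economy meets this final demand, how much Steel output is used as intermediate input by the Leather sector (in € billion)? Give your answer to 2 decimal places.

z_23 = 59.06

Technical coefficients a_ij = z_ij / X_j:
  a_11 = 330/1320 = 0.25, a_21 = 198/1320 = 0.15, a_31 = 462/1320 = 0.35
  a_12 = 270/600 = 0.45, a_22 = 30/600 = 0.05, a_32 = 120/600 = 0.20
  a_13 = 468/1040 = 0.45, a_23 = 104/1040 = 0.10, a_33 = 52/1040 = 0.05
I − A =
  [   0.75    -0.45    -0.45]
  [  -0.15     0.95    -0.10]
  [  -0.35    -0.20     0.95]
Cofactors of I−A, C_ij = (−1)^(i+j)·(minor ij) (rows/columns in the sector order above):
  C_11 = (0.95)(0.95) − (-0.10)(-0.20) = 0.8825
  C_12 = −[(-0.15)(0.95) − (-0.10)(-0.35)] = 0.1775
  C_13 = (-0.15)(-0.20) − (0.95)(-0.35) = 0.3625
  C_21 = −[(-0.45)(0.95) − (-0.45)(-0.20)] = 0.5175
  C_22 = (0.75)(0.95) − (-0.45)(-0.35) = 0.5550
  C_23 = −[(0.75)(-0.20) − (-0.45)(-0.35)] = 0.3075
  C_31 = (-0.45)(-0.10) − (-0.45)(0.95) = 0.4725
  C_32 = −[(0.75)(-0.10) − (-0.45)(-0.15)] = 0.1425
  C_33 = (0.75)(0.95) − (-0.45)(-0.15) = 0.6450
det(I−A) = Σ_j (I−A)_1j·C_1j = (0.75)(0.8825) + (-0.45)(0.1775) + (-0.45)(0.3625) = 0.418875
adj(I−A) = Cᵀ =
  [ 0.8825   0.5175   0.4725]
  [ 0.1775   0.5550   0.1425]
  [ 0.3625   0.3075   0.6450]
(I − A)⁻¹ = adj(I−A) / det(I−A) ≈
  [   2.1068     1.2355     1.1280]
  [   0.4238     1.3250     0.3402]
  [   0.8654     0.7341     1.5398]
First solve x = (I − A)⁻¹ d = adj(I−A)·d / det(I−A); in particular x_3 = (0.3625·340 + 0.3075·110 + 0.6450·140) / 0.418875 = 247.375 / 0.418875 ≈ 590.5700.
Intermediate flow from 2 to 3: z_23 = a_23 · x_3 = 0.10 × 247.375 / 0.418875 = 24.7375 / 0.418875 ≈ 59.06.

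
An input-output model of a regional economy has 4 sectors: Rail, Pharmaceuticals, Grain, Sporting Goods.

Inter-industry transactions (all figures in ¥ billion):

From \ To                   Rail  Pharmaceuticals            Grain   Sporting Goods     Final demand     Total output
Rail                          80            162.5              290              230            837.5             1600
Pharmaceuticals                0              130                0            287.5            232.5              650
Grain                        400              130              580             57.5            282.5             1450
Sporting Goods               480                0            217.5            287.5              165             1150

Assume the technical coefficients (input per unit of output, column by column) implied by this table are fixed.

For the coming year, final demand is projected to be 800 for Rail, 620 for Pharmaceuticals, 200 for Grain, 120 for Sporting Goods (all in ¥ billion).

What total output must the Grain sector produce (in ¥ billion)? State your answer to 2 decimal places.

Technical coefficients a_ij = z_ij / X_j:
  a_11 = 80/1600 = 0.05, a_21 = 0/1600 = 0.00, a_31 = 400/1600 = 0.25, a_41 = 480/1600 = 0.30
  a_12 = 162.5/650 = 0.25, a_22 = 130/650 = 0.20, a_32 = 130/650 = 0.20, a_42 = 0/650 = 0.00
  a_13 = 290/1450 = 0.20, a_23 = 0/1450 = 0.00, a_33 = 580/1450 = 0.40, a_43 = 217.5/1450 = 0.15
  a_14 = 230/1150 = 0.20, a_24 = 287.5/1150 = 0.25, a_34 = 57.5/1150 = 0.05, a_44 = 287.5/1150 = 0.25
I − A =
  [   0.95    -0.25    -0.20    -0.20]
  [   0.00     0.80     0.00    -0.25]
  [  -0.25    -0.20     0.60    -0.05]
  [  -0.30     0.00    -0.15     0.75]
Compute the cofactors C_ij = (−1)^(i+j)·(3×3 minor ij) of I−A; the adjugate is their transpose:
adj(I−A) = Cᵀ =
  [ 0.346500   0.146625   0.153375   0.151500]
  [ 0.054375   0.336375   0.050625   0.130000]
  [ 0.177000   0.181125   0.503250   0.141125]
  [ 0.174000   0.094875   0.162000   0.416000]
det(I−A) = Σ_j (I−A)_1j·C_1j = (0.95)(0.346500) + (-0.25)(0.054375) + (-0.20)(0.177000) + (-0.20)(0.174000) = 0.24538125
(I − A)⁻¹ = adj(I−A) / det(I−A) ≈
  [   1.4121     0.5975     0.6250     0.6174]
  [   0.2216     1.3708     0.2063     0.5298]
  [   0.7213     0.7381     2.0509     0.5751]
  [   0.7091     0.3866     0.6602     1.6953]
x = (I − A)⁻¹ d = adj(I−A)·d / det(I−A), with det(I−A) = 0.24538125:
  x_1 = (0.346500·800 + 0.146625·620 + 0.153375·200 + 0.151500·120) / 0.24538125 = 416.9625 / 0.24538125 ≈ 1699.24
  x_2 = (0.054375·800 + 0.336375·620 + 0.050625·200 + 0.130000·120) / 0.24538125 = 277.7775 / 0.24538125 ≈ 1132.02
  x_3 = (0.177000·800 + 0.181125·620 + 0.503250·200 + 0.141125·120) / 0.24538125 = 371.4825 / 0.24538125 ≈ 1513.90
  x_4 = (0.174000·800 + 0.094875·620 + 0.162000·200 + 0.416000·120) / 0.24538125 = 280.3425 / 0.24538125 ≈ 1142.48

x_3 = 1513.90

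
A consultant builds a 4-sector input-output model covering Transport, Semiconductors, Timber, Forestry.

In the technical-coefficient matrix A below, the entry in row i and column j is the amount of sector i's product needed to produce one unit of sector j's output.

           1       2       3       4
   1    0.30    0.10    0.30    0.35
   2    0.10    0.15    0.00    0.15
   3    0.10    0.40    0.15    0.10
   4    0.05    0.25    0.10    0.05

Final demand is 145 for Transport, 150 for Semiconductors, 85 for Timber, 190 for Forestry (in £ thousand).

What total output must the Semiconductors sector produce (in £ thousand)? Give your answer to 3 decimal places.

I − A =
  [   0.70    -0.10    -0.30    -0.35]
  [  -0.10     0.85     0.00    -0.15]
  [  -0.10    -0.40     0.85    -0.10]
  [  -0.05    -0.25    -0.10     0.95]
Compute the cofactors C_ij = (−1)^(i+j)·(3×3 minor ij) of I−A; the adjugate is their transpose:
adj(I−A) = Cᵀ =
  [ 0.640000   0.289625   0.262250   0.309125]
  [ 0.087625   0.509875   0.044750   0.117500]
  [ 0.124750   0.295250   0.505125   0.145750]
  [ 0.069875   0.180500   0.078750   0.459750]
det(I−A) = Σ_j (I−A)_1j·C_1j = (0.70)(0.640000) + (-0.10)(0.087625) + (-0.30)(0.124750) + (-0.35)(0.069875) = 0.37735625
(I − A)⁻¹ = adj(I−A) / det(I−A) ≈
  [   1.6960     0.7675     0.6950     0.8192]
  [   0.2322     1.3512     0.1186     0.3114]
  [   0.3306     0.7824     1.3386     0.3862]
  [   0.1852     0.4783     0.2087     1.2183]
x = (I − A)⁻¹ d = adj(I−A)·d / det(I−A), with det(I−A) = 0.37735625:
  x_1 = (0.640000·145 + 0.289625·150 + 0.262250·85 + 0.309125·190) / 0.37735625 = 217.26875 / 0.37735625 ≈ 575.766
  x_2 = (0.087625·145 + 0.509875·150 + 0.044750·85 + 0.117500·190) / 0.37735625 = 115.315625 / 0.37735625 ≈ 305.588
  x_3 = (0.124750·145 + 0.295250·150 + 0.505125·85 + 0.145750·190) / 0.37735625 = 133.004375 / 0.37735625 ≈ 352.464
  x_4 = (0.069875·145 + 0.180500·150 + 0.078750·85 + 0.459750·190) / 0.37735625 = 131.253125 / 0.37735625 ≈ 347.823

x_2 = 305.588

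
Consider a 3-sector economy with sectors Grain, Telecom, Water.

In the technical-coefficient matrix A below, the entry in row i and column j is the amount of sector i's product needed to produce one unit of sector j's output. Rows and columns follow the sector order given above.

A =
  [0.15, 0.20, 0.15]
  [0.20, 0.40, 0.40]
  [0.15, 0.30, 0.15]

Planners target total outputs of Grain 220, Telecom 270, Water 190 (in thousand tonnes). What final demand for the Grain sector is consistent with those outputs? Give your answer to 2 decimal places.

d_G = 104.50

I − A =
  [   0.85    -0.20    -0.15]
  [  -0.20     0.60    -0.40]
  [  -0.15    -0.30     0.85]
d = (I − A) x:
  d_G = (+0.85)·220 + (-0.20)·270 + (-0.15)·190 = 104.50
  d_T = (-0.20)·220 + (+0.60)·270 + (-0.40)·190 = 42.00
  d_W = (-0.15)·220 + (-0.30)·270 + (+0.85)·190 = 47.50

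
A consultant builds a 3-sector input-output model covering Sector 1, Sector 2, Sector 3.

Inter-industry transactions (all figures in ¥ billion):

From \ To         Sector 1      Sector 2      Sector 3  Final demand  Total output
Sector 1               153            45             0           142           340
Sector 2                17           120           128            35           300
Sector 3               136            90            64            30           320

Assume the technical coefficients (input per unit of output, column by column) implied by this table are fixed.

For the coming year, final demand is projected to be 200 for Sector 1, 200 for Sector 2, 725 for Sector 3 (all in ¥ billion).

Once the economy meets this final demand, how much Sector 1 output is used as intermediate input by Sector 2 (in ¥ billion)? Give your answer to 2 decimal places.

z_12 = 256.70

Technical coefficients a_ij = z_ij / X_j:
  a_11 = 153/340 = 0.45, a_21 = 17/340 = 0.05, a_31 = 136/340 = 0.40
  a_12 = 45/300 = 0.15, a_22 = 120/300 = 0.40, a_32 = 90/300 = 0.30
  a_13 = 0/320 = 0.00, a_23 = 128/320 = 0.40, a_33 = 64/320 = 0.20
I − A =
  [   0.55    -0.15     0.00]
  [  -0.05     0.60    -0.40]
  [  -0.40    -0.30     0.80]
Cofactors of I−A, C_ij = (−1)^(i+j)·(minor ij) (rows/columns in the sector order above):
  C_11 = (0.60)(0.80) − (-0.40)(-0.30) = 0.3600
  C_12 = −[(-0.05)(0.80) − (-0.40)(-0.40)] = 0.2000
  C_13 = (-0.05)(-0.30) − (0.60)(-0.40) = 0.2550
  C_21 = −[(-0.15)(0.80) − (0.00)(-0.30)] = 0.1200
  C_22 = (0.55)(0.80) − (0.00)(-0.40) = 0.4400
  C_23 = −[(0.55)(-0.30) − (-0.15)(-0.40)] = 0.2250
  C_31 = (-0.15)(-0.40) − (0.00)(0.60) = 0.0600
  C_32 = −[(0.55)(-0.40) − (0.00)(-0.05)] = 0.2200
  C_33 = (0.55)(0.60) − (-0.15)(-0.05) = 0.3225
det(I−A) = Σ_j (I−A)_1j·C_1j = (0.55)(0.3600) + (-0.15)(0.2000) + (0.00)(0.2550) = 0.1680
adj(I−A) = Cᵀ =
  [ 0.3600   0.1200   0.0600]
  [ 0.2000   0.4400   0.2200]
  [ 0.2550   0.2250   0.3225]
(I − A)⁻¹ = adj(I−A) / det(I−A) ≈
  [   2.1429     0.7143     0.3571]
  [   1.1905     2.6190     1.3095]
  [   1.5179     1.3393     1.9196]
First solve x = (I − A)⁻¹ d = adj(I−A)·d / det(I−A); in particular x_2 = (0.2000·200 + 0.4400·200 + 0.2200·725) / 0.1680 = 287.50 / 0.1680 ≈ 1711.3095.
Intermediate flow from 1 to 2: z_12 = a_12 · x_2 = 0.15 × 287.50 / 0.1680 = 43.125 / 0.1680 ≈ 256.70.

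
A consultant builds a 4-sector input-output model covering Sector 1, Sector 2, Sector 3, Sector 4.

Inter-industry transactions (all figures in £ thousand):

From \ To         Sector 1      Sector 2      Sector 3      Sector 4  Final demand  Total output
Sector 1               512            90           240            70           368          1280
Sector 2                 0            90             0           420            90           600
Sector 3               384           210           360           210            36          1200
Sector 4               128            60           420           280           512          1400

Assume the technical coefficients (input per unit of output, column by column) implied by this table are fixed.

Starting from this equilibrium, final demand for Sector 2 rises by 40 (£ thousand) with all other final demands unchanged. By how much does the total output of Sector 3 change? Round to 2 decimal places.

Technical coefficients a_ij = z_ij / X_j:
  a_11 = 512/1280 = 0.40, a_21 = 0/1280 = 0.00, a_31 = 384/1280 = 0.30, a_41 = 128/1280 = 0.10
  a_12 = 90/600 = 0.15, a_22 = 90/600 = 0.15, a_32 = 210/600 = 0.35, a_42 = 60/600 = 0.10
  a_13 = 240/1200 = 0.20, a_23 = 0/1200 = 0.00, a_33 = 360/1200 = 0.30, a_43 = 420/1200 = 0.35
  a_14 = 70/1400 = 0.05, a_24 = 420/1400 = 0.30, a_34 = 210/1400 = 0.15, a_44 = 280/1400 = 0.20
I − A =
  [   0.60    -0.15    -0.20    -0.05]
  [   0.00     0.85     0.00    -0.30]
  [  -0.30    -0.35     0.70    -0.15]
  [  -0.10    -0.10    -0.35     0.80]
Compute the cofactors C_ij = (−1)^(i+j)·(3×3 minor ij) of I−A; the adjugate is their transpose:
adj(I−A) = Cᵀ =
  [ 0.373625   0.144750   0.160625   0.107750]
  [ 0.052500   0.244750   0.069000   0.108000]
  [ 0.218250   0.215000   0.381250   0.165750]
  [ 0.148750   0.142750   0.195500   0.306000]
det(I−A) = Σ_j (I−A)_1j·C_1j = (0.60)(0.373625) + (-0.15)(0.052500) + (-0.20)(0.218250) + (-0.05)(0.148750) = 0.1652125
(I − A)⁻¹ = adj(I−A) / det(I−A) ≈
  [   2.2615     0.8761     0.9722     0.6522]
  [   0.3178     1.4814     0.4176     0.6537]
  [   1.3210     1.3014     2.3076     1.0033]
  [   0.9004     0.8640     1.1833     1.8522]
Δx = (I − A)⁻¹ Δd with Δd having +40 in the Sector 2 component and 0 elsewhere.
So Δx_3 = L_32 · (+40), where L_32 = adj(I−A)_32 / det(I−A) = 0.215000 / 0.1652125.
Δx_3 = 0.215000 × (+40) / 0.1652125 = 8.60 / 0.1652125 ≈ 52.05.

Δx_3 = 52.05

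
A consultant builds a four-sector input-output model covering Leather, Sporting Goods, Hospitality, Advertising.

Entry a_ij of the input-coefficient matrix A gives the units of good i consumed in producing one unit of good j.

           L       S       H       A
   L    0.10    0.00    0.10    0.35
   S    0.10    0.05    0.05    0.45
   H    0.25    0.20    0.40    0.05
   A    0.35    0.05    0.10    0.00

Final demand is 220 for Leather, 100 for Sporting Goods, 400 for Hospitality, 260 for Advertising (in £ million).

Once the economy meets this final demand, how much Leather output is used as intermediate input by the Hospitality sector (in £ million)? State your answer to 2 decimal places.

z_LH = 114.60

I − A =
  [   0.90     0.00    -0.10    -0.35]
  [  -0.10     0.95    -0.05    -0.45]
  [  -0.25    -0.20     0.60    -0.05]
  [  -0.35    -0.05    -0.10     1.00]
Compute the cofactors C_ij = (−1)^(i+j)·(3×3 minor ij) of I−A; the adjugate is their transpose:
adj(I−A) = Cᵀ =
  [ 0.532625   0.037750   0.126875   0.209750]
  [ 0.178625   0.426500   0.108625   0.259875]
  [ 0.300250   0.162125   0.716625   0.213875]
  [ 0.225375   0.050750   0.121500   0.478250]
det(I−A) = Σ_j (I−A)_1j·C_1j = (0.90)(0.532625) + (0.00)(0.178625) + (-0.10)(0.300250) + (-0.35)(0.225375) = 0.37045625
(I − A)⁻¹ = adj(I−A) / det(I−A) ≈
  [   1.4378     0.1019     0.3425     0.5662]
  [   0.4822     1.1513     0.2932     0.7015]
  [   0.8105     0.4376     1.9344     0.5773]
  [   0.6084     0.1370     0.3280     1.2910]
First solve x = (I − A)⁻¹ d = adj(I−A)·d / det(I−A); in particular x_H = (0.300250·220 + 0.162125·100 + 0.716625·400 + 0.213875·260) / 0.37045625 = 424.525 / 0.37045625 ≈ 1145.9518.
Intermediate flow from L to H: z_LH = a_LH · x_H = 0.10 × 424.525 / 0.37045625 = 42.4525 / 0.37045625 ≈ 114.60.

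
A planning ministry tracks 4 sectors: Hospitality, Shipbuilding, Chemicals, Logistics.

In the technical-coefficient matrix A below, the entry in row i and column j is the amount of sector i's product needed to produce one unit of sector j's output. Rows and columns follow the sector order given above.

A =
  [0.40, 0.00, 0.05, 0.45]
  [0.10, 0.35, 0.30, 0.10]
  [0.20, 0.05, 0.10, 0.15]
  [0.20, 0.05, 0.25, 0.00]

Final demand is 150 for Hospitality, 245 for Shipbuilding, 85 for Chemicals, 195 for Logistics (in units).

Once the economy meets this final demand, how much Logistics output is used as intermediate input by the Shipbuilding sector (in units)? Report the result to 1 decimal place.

z_LS = 34.7

I − A =
  [   0.60     0.00    -0.05    -0.45]
  [  -0.10     0.65    -0.30    -0.10]
  [  -0.20    -0.05     0.90    -0.15]
  [  -0.20    -0.05    -0.25     1.00]
Compute the cofactors C_ij = (−1)^(i+j)·(3×3 minor ij) of I−A; the adjugate is their transpose:
adj(I−A) = Cᵀ =
  [ 0.537625   0.028750   0.112125   0.261625]
  [ 0.178250   0.402500   0.185250   0.148250]
  [ 0.155250   0.034500   0.326250   0.122250]
  [ 0.155250   0.034500   0.113250   0.335250]
det(I−A) = Σ_j (I−A)_1j·C_1j = (0.60)(0.537625) + (0.00)(0.178250) + (-0.05)(0.155250) + (-0.45)(0.155250) = 0.24495
(I − A)⁻¹ = adj(I−A) / det(I−A) ≈
  [   2.1948     0.1174     0.4577     1.0681]
  [   0.7277     1.6432     0.7563     0.6052]
  [   0.6338     0.1408     1.3319     0.4991]
  [   0.6338     0.1408     0.4623     1.3686]
First solve x = (I − A)⁻¹ d = adj(I−A)·d / det(I−A); in particular x_S = (0.178250·150 + 0.402500·245 + 0.185250·85 + 0.148250·195) / 0.24495 = 170.005 / 0.24495 ≈ 694.040.
Intermediate flow from L to S: z_LS = a_LS · x_S = 0.05 × 170.005 / 0.24495 = 8.50025 / 0.24495 ≈ 34.7.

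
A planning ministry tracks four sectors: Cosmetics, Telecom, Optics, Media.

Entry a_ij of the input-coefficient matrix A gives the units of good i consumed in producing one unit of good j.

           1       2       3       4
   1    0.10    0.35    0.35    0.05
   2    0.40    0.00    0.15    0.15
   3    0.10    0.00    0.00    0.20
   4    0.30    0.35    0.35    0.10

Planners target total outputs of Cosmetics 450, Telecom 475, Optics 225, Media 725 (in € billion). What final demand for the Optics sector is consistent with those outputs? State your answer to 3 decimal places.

I − A =
  [   0.90    -0.35    -0.35    -0.05]
  [  -0.40     1.00    -0.15    -0.15]
  [  -0.10     0.00     1.00    -0.20]
  [  -0.30    -0.35    -0.35     0.90]
d = (I − A) x:
  d_1 = (+0.90)·450 + (-0.35)·475 + (-0.35)·225 + (-0.05)·725 = 123.750
  d_2 = (-0.40)·450 + (+1.00)·475 + (-0.15)·225 + (-0.15)·725 = 152.500
  d_3 = (-0.10)·450 + (+0.00)·475 + (+1.00)·225 + (-0.20)·725 = 35.000
  d_4 = (-0.30)·450 + (-0.35)·475 + (-0.35)·225 + (+0.90)·725 = 272.500

d_3 = 35.000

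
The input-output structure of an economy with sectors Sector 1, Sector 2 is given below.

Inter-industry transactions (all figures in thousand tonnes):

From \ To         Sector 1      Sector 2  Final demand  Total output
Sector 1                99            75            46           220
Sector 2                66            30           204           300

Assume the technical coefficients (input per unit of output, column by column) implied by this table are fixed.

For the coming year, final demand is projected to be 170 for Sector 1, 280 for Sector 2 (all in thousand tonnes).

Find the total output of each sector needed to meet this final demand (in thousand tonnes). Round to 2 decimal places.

x_1 = 530.95, x_2 = 488.10

Technical coefficients a_ij = z_ij / X_j:
  a_11 = 99/220 = 0.45, a_21 = 66/220 = 0.30
  a_12 = 75/300 = 0.25, a_22 = 30/300 = 0.10
I − A =
  [   0.55    -0.25]
  [  -0.30     0.90]
det(I−A) = (0.55)(0.90) − (-0.25)(-0.30) = 0.4200
adj(I−A) = [[0.90, 0.25], [0.30, 0.55]]
(I − A)⁻¹ = adj(I−A) / det(I−A) ≈
  [   2.1429     0.5952]
  [   0.7143     1.3095]
x = (I − A)⁻¹ d = adj(I−A)·d / det(I−A), with det(I−A) = 0.4200:
  x_1 = (0.90·170 + 0.25·280) / 0.4200 = 223.00 / 0.4200 ≈ 530.95
  x_2 = (0.30·170 + 0.55·280) / 0.4200 = 205.00 / 0.4200 ≈ 488.10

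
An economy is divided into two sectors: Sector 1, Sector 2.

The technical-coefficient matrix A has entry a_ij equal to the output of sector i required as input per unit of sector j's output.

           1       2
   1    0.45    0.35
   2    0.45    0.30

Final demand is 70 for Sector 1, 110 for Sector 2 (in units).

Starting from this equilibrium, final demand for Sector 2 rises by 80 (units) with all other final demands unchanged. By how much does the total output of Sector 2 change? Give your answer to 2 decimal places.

I − A =
  [   0.55    -0.35]
  [  -0.45     0.70]
det(I−A) = (0.55)(0.70) − (-0.35)(-0.45) = 0.2275
adj(I−A) = [[0.70, 0.35], [0.45, 0.55]]
(I − A)⁻¹ = adj(I−A) / det(I−A) ≈
  [   3.0769     1.5385]
  [   1.9780     2.4176]
Δx = (I − A)⁻¹ Δd with Δd having +80 in the Sector 2 component and 0 elsewhere.
So Δx_2 = L_22 · (+80), where L_22 = adj(I−A)_22 / det(I−A) = 0.55 / 0.2275.
Δx_2 = 0.55 × (+80) / 0.2275 = 44.00 / 0.2275 ≈ 193.41.

Δx_2 = 193.41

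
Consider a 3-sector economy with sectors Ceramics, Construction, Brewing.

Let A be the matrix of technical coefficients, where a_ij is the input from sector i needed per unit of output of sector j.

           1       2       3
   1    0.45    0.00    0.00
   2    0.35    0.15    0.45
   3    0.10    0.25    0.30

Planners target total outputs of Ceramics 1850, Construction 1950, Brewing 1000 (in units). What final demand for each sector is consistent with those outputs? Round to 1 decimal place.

I − A =
  [   0.55     0.00     0.00]
  [  -0.35     0.85    -0.45]
  [  -0.10    -0.25     0.70]
d = (I − A) x:
  d_1 = (+0.55)·1850 + (+0.00)·1950 + (+0.00)·1000 = 1017.5
  d_2 = (-0.35)·1850 + (+0.85)·1950 + (-0.45)·1000 = 560.0
  d_3 = (-0.10)·1850 + (-0.25)·1950 + (+0.70)·1000 = 27.5

d_1 = 1017.5, d_2 = 560.0, d_3 = 27.5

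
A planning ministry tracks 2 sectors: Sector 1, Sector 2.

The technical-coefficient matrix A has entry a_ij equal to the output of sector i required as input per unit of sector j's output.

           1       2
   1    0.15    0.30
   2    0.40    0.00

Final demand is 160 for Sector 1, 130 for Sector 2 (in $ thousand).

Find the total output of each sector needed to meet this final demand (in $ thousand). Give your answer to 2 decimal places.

x_1 = 272.60, x_2 = 239.04

I − A =
  [   0.85    -0.30]
  [  -0.40     1.00]
det(I−A) = (0.85)(1.00) − (-0.30)(-0.40) = 0.7300
adj(I−A) = [[1.00, 0.30], [0.40, 0.85]]
(I − A)⁻¹ = adj(I−A) / det(I−A) ≈
  [   1.3699     0.4110]
  [   0.5479     1.1644]
x = (I − A)⁻¹ d = adj(I−A)·d / det(I−A), with det(I−A) = 0.7300:
  x_1 = (1.00·160 + 0.30·130) / 0.7300 = 199.00 / 0.7300 ≈ 272.60
  x_2 = (0.40·160 + 0.85·130) / 0.7300 = 174.50 / 0.7300 ≈ 239.04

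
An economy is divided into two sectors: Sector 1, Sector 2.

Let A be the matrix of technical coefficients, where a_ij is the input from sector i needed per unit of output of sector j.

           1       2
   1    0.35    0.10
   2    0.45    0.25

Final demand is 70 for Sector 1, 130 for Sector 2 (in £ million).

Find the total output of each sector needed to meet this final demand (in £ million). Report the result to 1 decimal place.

x_1 = 148.0, x_2 = 262.1

I − A =
  [   0.65    -0.10]
  [  -0.45     0.75]
det(I−A) = (0.65)(0.75) − (-0.10)(-0.45) = 0.4425
adj(I−A) = [[0.75, 0.10], [0.45, 0.65]]
(I − A)⁻¹ = adj(I−A) / det(I−A) ≈
  [   1.6949     0.2260]
  [   1.0169     1.4689]
x = (I − A)⁻¹ d = adj(I−A)·d / det(I−A), with det(I−A) = 0.4425:
  x_1 = (0.75·70 + 0.10·130) / 0.4425 = 65.50 / 0.4425 ≈ 148.0
  x_2 = (0.45·70 + 0.65·130) / 0.4425 = 116.00 / 0.4425 ≈ 262.1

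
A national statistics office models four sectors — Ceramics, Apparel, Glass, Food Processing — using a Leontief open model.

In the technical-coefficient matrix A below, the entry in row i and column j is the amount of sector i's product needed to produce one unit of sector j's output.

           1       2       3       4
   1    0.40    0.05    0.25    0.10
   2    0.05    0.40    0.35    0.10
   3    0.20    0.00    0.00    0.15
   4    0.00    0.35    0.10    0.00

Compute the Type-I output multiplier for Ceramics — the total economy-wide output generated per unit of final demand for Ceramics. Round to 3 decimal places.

I − A =
  [   0.60    -0.05    -0.25    -0.10]
  [  -0.05     0.60    -0.35    -0.10]
  [  -0.20     0.00     1.00    -0.15]
  [   0.00    -0.35    -0.10     1.00]
Compute the cofactors C_ij = (−1)^(i+j)·(3×3 minor ij) of I−A; the adjugate is their transpose:
adj(I−A) = Cᵀ =
  [ 0.537625   0.097375   0.177500   0.090125]
  [ 0.121250   0.539000   0.229000   0.100375]
  [ 0.115625   0.048500   0.334750   0.066625]
  [ 0.054000   0.193500   0.113625   0.324000]
det(I−A) = Σ_j (I−A)_1j·C_1j = (0.60)(0.537625) + (-0.05)(0.121250) + (-0.25)(0.115625) + (-0.10)(0.054000) = 0.28220625
(I − A)⁻¹ = adj(I−A) / det(I−A) ≈
  [   1.9051     0.3450     0.6290     0.3194]
  [   0.4297     1.9100     0.8115     0.3557]
  [   0.4097     0.1719     1.1862     0.2361]
  [   0.1913     0.6857     0.4026     1.1481]
The output multiplier for sector j is the column-j sum of the Leontief inverse (I − A)⁻¹ = adj(I−A) / det(I−A).
Column 1 of adj(I−A): (0.537625, 0.121250, 0.115625, 0.054000); det(I−A) = 0.28220625.
m_1 = (0.537625 + 0.121250 + 0.115625 + 0.054000) / 0.28220625 = 0.8285 / 0.28220625 ≈ 2.936.

m_1 = 2.936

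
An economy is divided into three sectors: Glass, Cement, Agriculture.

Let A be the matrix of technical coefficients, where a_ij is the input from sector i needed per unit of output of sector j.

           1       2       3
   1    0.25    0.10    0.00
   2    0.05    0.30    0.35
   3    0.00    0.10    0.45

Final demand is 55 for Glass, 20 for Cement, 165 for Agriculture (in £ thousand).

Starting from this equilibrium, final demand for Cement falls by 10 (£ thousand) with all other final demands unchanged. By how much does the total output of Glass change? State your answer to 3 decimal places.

Δx_1 = -2.117

I − A =
  [   0.75    -0.10     0.00]
  [  -0.05     0.70    -0.35]
  [   0.00    -0.10     0.55]
Cofactors of I−A, C_ij = (−1)^(i+j)·(minor ij) (rows/columns in the sector order above):
  C_11 = (0.70)(0.55) − (-0.35)(-0.10) = 0.3500
  C_12 = −[(-0.05)(0.55) − (-0.35)(0.00)] = 0.0275
  C_13 = (-0.05)(-0.10) − (0.70)(0.00) = 0.0050
  C_21 = −[(-0.10)(0.55) − (0.00)(-0.10)] = 0.0550
  C_22 = (0.75)(0.55) − (0.00)(0.00) = 0.4125
  C_23 = −[(0.75)(-0.10) − (-0.10)(0.00)] = 0.0750
  C_31 = (-0.10)(-0.35) − (0.00)(0.70) = 0.0350
  C_32 = −[(0.75)(-0.35) − (0.00)(-0.05)] = 0.2625
  C_33 = (0.75)(0.70) − (-0.10)(-0.05) = 0.5200
det(I−A) = Σ_j (I−A)_1j·C_1j = (0.75)(0.3500) + (-0.10)(0.0275) + (0.00)(0.0050) = 0.25975
adj(I−A) = Cᵀ =
  [ 0.3500   0.0550   0.0350]
  [ 0.0275   0.4125   0.2625]
  [ 0.0050   0.0750   0.5200]
(I − A)⁻¹ = adj(I−A) / det(I−A) ≈
  [   1.3474     0.2117     0.1347]
  [   0.1059     1.5881     1.0106]
  [   0.0192     0.2887     2.0019]
Δx = (I − A)⁻¹ Δd with Δd having -10 in the Cement component and 0 elsewhere.
So Δx_1 = L_12 · (-10), where L_12 = adj(I−A)_12 / det(I−A) = 0.0550 / 0.25975.
Δx_1 = 0.0550 × (-10) / 0.25975 = -0.55 / 0.25975 ≈ -2.117.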